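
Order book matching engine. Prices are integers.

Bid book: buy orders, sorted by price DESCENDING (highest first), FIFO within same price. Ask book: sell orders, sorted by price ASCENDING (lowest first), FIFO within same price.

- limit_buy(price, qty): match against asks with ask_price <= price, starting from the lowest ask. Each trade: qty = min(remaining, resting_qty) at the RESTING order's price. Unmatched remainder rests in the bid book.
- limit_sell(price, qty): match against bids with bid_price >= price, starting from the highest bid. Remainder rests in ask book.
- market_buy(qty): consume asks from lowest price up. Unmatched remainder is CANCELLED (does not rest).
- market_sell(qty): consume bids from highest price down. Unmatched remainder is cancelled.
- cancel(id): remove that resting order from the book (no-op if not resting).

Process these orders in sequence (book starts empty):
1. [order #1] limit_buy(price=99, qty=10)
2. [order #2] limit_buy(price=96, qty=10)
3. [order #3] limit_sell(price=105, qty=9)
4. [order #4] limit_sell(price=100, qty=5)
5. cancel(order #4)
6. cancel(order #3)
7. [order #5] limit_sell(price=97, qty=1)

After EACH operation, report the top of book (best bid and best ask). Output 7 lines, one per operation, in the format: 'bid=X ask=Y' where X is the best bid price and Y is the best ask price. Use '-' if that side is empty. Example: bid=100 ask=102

After op 1 [order #1] limit_buy(price=99, qty=10): fills=none; bids=[#1:10@99] asks=[-]
After op 2 [order #2] limit_buy(price=96, qty=10): fills=none; bids=[#1:10@99 #2:10@96] asks=[-]
After op 3 [order #3] limit_sell(price=105, qty=9): fills=none; bids=[#1:10@99 #2:10@96] asks=[#3:9@105]
After op 4 [order #4] limit_sell(price=100, qty=5): fills=none; bids=[#1:10@99 #2:10@96] asks=[#4:5@100 #3:9@105]
After op 5 cancel(order #4): fills=none; bids=[#1:10@99 #2:10@96] asks=[#3:9@105]
After op 6 cancel(order #3): fills=none; bids=[#1:10@99 #2:10@96] asks=[-]
After op 7 [order #5] limit_sell(price=97, qty=1): fills=#1x#5:1@99; bids=[#1:9@99 #2:10@96] asks=[-]

Answer: bid=99 ask=-
bid=99 ask=-
bid=99 ask=105
bid=99 ask=100
bid=99 ask=105
bid=99 ask=-
bid=99 ask=-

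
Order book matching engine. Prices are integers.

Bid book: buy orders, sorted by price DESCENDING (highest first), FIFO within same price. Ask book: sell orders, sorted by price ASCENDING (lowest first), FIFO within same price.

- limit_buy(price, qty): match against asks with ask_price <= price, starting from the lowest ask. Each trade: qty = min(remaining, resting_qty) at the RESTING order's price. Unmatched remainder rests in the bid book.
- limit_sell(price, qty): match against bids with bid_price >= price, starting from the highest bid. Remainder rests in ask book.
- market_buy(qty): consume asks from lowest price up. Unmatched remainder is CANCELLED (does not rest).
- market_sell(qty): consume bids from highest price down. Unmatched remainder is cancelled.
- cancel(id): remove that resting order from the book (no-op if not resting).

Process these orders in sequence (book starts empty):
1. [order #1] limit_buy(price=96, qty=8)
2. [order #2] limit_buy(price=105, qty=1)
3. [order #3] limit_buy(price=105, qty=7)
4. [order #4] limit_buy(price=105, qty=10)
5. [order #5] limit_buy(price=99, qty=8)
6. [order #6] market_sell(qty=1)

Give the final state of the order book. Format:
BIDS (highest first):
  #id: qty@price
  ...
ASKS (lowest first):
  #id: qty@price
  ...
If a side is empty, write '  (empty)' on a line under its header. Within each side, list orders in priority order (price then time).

After op 1 [order #1] limit_buy(price=96, qty=8): fills=none; bids=[#1:8@96] asks=[-]
After op 2 [order #2] limit_buy(price=105, qty=1): fills=none; bids=[#2:1@105 #1:8@96] asks=[-]
After op 3 [order #3] limit_buy(price=105, qty=7): fills=none; bids=[#2:1@105 #3:7@105 #1:8@96] asks=[-]
After op 4 [order #4] limit_buy(price=105, qty=10): fills=none; bids=[#2:1@105 #3:7@105 #4:10@105 #1:8@96] asks=[-]
After op 5 [order #5] limit_buy(price=99, qty=8): fills=none; bids=[#2:1@105 #3:7@105 #4:10@105 #5:8@99 #1:8@96] asks=[-]
After op 6 [order #6] market_sell(qty=1): fills=#2x#6:1@105; bids=[#3:7@105 #4:10@105 #5:8@99 #1:8@96] asks=[-]

Answer: BIDS (highest first):
  #3: 7@105
  #4: 10@105
  #5: 8@99
  #1: 8@96
ASKS (lowest first):
  (empty)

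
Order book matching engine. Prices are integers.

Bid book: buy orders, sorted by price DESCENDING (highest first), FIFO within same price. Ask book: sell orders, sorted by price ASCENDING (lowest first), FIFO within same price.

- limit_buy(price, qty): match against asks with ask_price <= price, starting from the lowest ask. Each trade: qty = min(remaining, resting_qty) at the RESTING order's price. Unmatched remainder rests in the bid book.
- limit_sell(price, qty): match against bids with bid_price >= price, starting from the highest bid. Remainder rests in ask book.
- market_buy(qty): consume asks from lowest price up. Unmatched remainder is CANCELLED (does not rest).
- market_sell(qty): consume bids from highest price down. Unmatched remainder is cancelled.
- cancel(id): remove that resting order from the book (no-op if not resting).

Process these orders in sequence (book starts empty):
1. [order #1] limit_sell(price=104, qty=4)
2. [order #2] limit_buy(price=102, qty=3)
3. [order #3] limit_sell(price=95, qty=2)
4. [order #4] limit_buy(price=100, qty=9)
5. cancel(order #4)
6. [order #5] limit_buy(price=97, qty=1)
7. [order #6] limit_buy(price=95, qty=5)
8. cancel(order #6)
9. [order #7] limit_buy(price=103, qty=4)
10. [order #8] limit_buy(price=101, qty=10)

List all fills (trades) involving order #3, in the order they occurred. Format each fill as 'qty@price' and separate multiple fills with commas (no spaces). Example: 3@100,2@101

Answer: 2@102

Derivation:
After op 1 [order #1] limit_sell(price=104, qty=4): fills=none; bids=[-] asks=[#1:4@104]
After op 2 [order #2] limit_buy(price=102, qty=3): fills=none; bids=[#2:3@102] asks=[#1:4@104]
After op 3 [order #3] limit_sell(price=95, qty=2): fills=#2x#3:2@102; bids=[#2:1@102] asks=[#1:4@104]
After op 4 [order #4] limit_buy(price=100, qty=9): fills=none; bids=[#2:1@102 #4:9@100] asks=[#1:4@104]
After op 5 cancel(order #4): fills=none; bids=[#2:1@102] asks=[#1:4@104]
After op 6 [order #5] limit_buy(price=97, qty=1): fills=none; bids=[#2:1@102 #5:1@97] asks=[#1:4@104]
After op 7 [order #6] limit_buy(price=95, qty=5): fills=none; bids=[#2:1@102 #5:1@97 #6:5@95] asks=[#1:4@104]
After op 8 cancel(order #6): fills=none; bids=[#2:1@102 #5:1@97] asks=[#1:4@104]
After op 9 [order #7] limit_buy(price=103, qty=4): fills=none; bids=[#7:4@103 #2:1@102 #5:1@97] asks=[#1:4@104]
After op 10 [order #8] limit_buy(price=101, qty=10): fills=none; bids=[#7:4@103 #2:1@102 #8:10@101 #5:1@97] asks=[#1:4@104]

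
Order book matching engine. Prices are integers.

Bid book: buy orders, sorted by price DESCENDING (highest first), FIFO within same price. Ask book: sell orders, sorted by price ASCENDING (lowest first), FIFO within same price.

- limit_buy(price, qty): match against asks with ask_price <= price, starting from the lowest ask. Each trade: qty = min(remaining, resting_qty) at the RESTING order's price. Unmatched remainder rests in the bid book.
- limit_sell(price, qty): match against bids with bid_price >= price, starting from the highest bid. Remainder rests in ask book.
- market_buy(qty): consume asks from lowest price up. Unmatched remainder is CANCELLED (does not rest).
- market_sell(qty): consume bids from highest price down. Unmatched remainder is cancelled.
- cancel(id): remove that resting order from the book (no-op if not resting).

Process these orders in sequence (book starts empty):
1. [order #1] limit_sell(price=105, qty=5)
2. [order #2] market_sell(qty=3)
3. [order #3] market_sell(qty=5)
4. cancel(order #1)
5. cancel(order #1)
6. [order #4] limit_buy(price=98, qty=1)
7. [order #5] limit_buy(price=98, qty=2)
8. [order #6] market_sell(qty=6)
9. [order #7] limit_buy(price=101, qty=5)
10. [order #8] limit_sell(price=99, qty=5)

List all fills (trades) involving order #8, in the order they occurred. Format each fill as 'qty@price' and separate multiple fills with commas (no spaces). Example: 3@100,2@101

After op 1 [order #1] limit_sell(price=105, qty=5): fills=none; bids=[-] asks=[#1:5@105]
After op 2 [order #2] market_sell(qty=3): fills=none; bids=[-] asks=[#1:5@105]
After op 3 [order #3] market_sell(qty=5): fills=none; bids=[-] asks=[#1:5@105]
After op 4 cancel(order #1): fills=none; bids=[-] asks=[-]
After op 5 cancel(order #1): fills=none; bids=[-] asks=[-]
After op 6 [order #4] limit_buy(price=98, qty=1): fills=none; bids=[#4:1@98] asks=[-]
After op 7 [order #5] limit_buy(price=98, qty=2): fills=none; bids=[#4:1@98 #5:2@98] asks=[-]
After op 8 [order #6] market_sell(qty=6): fills=#4x#6:1@98 #5x#6:2@98; bids=[-] asks=[-]
After op 9 [order #7] limit_buy(price=101, qty=5): fills=none; bids=[#7:5@101] asks=[-]
After op 10 [order #8] limit_sell(price=99, qty=5): fills=#7x#8:5@101; bids=[-] asks=[-]

Answer: 5@101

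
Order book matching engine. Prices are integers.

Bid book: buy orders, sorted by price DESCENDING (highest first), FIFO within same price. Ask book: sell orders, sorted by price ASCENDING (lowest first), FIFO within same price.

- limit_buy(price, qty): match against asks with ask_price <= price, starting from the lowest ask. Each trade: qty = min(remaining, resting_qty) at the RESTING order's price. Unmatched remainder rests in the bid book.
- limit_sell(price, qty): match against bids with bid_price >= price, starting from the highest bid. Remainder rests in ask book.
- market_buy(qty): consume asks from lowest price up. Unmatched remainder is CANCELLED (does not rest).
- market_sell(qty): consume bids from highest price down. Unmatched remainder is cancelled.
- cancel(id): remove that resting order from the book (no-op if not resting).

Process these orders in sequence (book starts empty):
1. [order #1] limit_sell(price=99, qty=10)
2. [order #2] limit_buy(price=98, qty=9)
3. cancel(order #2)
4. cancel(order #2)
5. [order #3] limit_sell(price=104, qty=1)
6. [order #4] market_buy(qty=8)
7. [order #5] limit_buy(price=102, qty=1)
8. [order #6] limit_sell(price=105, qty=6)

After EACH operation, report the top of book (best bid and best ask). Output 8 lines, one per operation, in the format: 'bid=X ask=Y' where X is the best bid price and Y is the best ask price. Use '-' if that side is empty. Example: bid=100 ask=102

After op 1 [order #1] limit_sell(price=99, qty=10): fills=none; bids=[-] asks=[#1:10@99]
After op 2 [order #2] limit_buy(price=98, qty=9): fills=none; bids=[#2:9@98] asks=[#1:10@99]
After op 3 cancel(order #2): fills=none; bids=[-] asks=[#1:10@99]
After op 4 cancel(order #2): fills=none; bids=[-] asks=[#1:10@99]
After op 5 [order #3] limit_sell(price=104, qty=1): fills=none; bids=[-] asks=[#1:10@99 #3:1@104]
After op 6 [order #4] market_buy(qty=8): fills=#4x#1:8@99; bids=[-] asks=[#1:2@99 #3:1@104]
After op 7 [order #5] limit_buy(price=102, qty=1): fills=#5x#1:1@99; bids=[-] asks=[#1:1@99 #3:1@104]
After op 8 [order #6] limit_sell(price=105, qty=6): fills=none; bids=[-] asks=[#1:1@99 #3:1@104 #6:6@105]

Answer: bid=- ask=99
bid=98 ask=99
bid=- ask=99
bid=- ask=99
bid=- ask=99
bid=- ask=99
bid=- ask=99
bid=- ask=99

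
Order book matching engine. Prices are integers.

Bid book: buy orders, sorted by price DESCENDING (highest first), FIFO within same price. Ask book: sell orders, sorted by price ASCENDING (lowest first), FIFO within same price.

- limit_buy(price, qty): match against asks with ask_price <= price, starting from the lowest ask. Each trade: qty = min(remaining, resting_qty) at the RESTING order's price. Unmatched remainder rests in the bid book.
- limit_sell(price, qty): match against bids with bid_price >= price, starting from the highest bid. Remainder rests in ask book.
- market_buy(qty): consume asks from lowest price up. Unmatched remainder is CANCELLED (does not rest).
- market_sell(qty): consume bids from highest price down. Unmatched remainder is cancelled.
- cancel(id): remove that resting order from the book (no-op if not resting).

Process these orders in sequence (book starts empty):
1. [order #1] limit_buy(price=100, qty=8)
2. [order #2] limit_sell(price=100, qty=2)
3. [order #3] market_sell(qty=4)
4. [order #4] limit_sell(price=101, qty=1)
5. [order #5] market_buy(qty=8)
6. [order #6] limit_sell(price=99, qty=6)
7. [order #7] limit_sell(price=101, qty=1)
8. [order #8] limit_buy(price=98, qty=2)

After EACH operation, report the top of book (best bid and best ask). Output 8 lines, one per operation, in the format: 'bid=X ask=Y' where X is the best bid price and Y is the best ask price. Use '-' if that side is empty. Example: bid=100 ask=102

Answer: bid=100 ask=-
bid=100 ask=-
bid=100 ask=-
bid=100 ask=101
bid=100 ask=-
bid=- ask=99
bid=- ask=99
bid=98 ask=99

Derivation:
After op 1 [order #1] limit_buy(price=100, qty=8): fills=none; bids=[#1:8@100] asks=[-]
After op 2 [order #2] limit_sell(price=100, qty=2): fills=#1x#2:2@100; bids=[#1:6@100] asks=[-]
After op 3 [order #3] market_sell(qty=4): fills=#1x#3:4@100; bids=[#1:2@100] asks=[-]
After op 4 [order #4] limit_sell(price=101, qty=1): fills=none; bids=[#1:2@100] asks=[#4:1@101]
After op 5 [order #5] market_buy(qty=8): fills=#5x#4:1@101; bids=[#1:2@100] asks=[-]
After op 6 [order #6] limit_sell(price=99, qty=6): fills=#1x#6:2@100; bids=[-] asks=[#6:4@99]
After op 7 [order #7] limit_sell(price=101, qty=1): fills=none; bids=[-] asks=[#6:4@99 #7:1@101]
After op 8 [order #8] limit_buy(price=98, qty=2): fills=none; bids=[#8:2@98] asks=[#6:4@99 #7:1@101]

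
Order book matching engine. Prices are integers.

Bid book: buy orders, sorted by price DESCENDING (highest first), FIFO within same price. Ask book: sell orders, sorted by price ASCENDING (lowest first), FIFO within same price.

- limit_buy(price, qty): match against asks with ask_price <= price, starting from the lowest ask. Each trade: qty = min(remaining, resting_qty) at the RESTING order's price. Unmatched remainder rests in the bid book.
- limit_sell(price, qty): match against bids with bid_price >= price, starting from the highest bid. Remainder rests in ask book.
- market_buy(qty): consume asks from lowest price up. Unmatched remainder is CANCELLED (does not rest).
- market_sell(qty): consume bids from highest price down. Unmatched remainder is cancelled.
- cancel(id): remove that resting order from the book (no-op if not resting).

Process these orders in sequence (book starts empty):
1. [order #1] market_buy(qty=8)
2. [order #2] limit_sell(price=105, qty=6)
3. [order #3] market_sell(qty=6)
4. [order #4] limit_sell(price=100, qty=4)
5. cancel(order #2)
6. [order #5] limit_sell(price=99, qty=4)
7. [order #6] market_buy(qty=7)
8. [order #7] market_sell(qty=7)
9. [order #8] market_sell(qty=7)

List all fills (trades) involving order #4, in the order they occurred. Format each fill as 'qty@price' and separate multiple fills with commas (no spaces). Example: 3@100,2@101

After op 1 [order #1] market_buy(qty=8): fills=none; bids=[-] asks=[-]
After op 2 [order #2] limit_sell(price=105, qty=6): fills=none; bids=[-] asks=[#2:6@105]
After op 3 [order #3] market_sell(qty=6): fills=none; bids=[-] asks=[#2:6@105]
After op 4 [order #4] limit_sell(price=100, qty=4): fills=none; bids=[-] asks=[#4:4@100 #2:6@105]
After op 5 cancel(order #2): fills=none; bids=[-] asks=[#4:4@100]
After op 6 [order #5] limit_sell(price=99, qty=4): fills=none; bids=[-] asks=[#5:4@99 #4:4@100]
After op 7 [order #6] market_buy(qty=7): fills=#6x#5:4@99 #6x#4:3@100; bids=[-] asks=[#4:1@100]
After op 8 [order #7] market_sell(qty=7): fills=none; bids=[-] asks=[#4:1@100]
After op 9 [order #8] market_sell(qty=7): fills=none; bids=[-] asks=[#4:1@100]

Answer: 3@100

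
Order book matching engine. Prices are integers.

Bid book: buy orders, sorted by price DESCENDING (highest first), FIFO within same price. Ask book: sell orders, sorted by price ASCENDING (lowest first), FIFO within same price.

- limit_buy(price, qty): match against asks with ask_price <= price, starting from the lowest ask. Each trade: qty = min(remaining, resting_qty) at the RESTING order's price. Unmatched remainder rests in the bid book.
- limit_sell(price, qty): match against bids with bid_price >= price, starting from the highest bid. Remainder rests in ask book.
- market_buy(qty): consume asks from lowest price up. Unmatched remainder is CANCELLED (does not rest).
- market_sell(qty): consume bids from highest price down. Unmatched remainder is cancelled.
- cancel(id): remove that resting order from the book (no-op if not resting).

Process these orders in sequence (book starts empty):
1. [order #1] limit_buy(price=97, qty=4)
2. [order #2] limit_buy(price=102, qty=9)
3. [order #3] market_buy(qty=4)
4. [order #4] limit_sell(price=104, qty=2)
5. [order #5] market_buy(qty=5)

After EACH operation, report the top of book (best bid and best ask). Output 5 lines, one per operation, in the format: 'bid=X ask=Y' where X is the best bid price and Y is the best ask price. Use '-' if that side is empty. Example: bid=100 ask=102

After op 1 [order #1] limit_buy(price=97, qty=4): fills=none; bids=[#1:4@97] asks=[-]
After op 2 [order #2] limit_buy(price=102, qty=9): fills=none; bids=[#2:9@102 #1:4@97] asks=[-]
After op 3 [order #3] market_buy(qty=4): fills=none; bids=[#2:9@102 #1:4@97] asks=[-]
After op 4 [order #4] limit_sell(price=104, qty=2): fills=none; bids=[#2:9@102 #1:4@97] asks=[#4:2@104]
After op 5 [order #5] market_buy(qty=5): fills=#5x#4:2@104; bids=[#2:9@102 #1:4@97] asks=[-]

Answer: bid=97 ask=-
bid=102 ask=-
bid=102 ask=-
bid=102 ask=104
bid=102 ask=-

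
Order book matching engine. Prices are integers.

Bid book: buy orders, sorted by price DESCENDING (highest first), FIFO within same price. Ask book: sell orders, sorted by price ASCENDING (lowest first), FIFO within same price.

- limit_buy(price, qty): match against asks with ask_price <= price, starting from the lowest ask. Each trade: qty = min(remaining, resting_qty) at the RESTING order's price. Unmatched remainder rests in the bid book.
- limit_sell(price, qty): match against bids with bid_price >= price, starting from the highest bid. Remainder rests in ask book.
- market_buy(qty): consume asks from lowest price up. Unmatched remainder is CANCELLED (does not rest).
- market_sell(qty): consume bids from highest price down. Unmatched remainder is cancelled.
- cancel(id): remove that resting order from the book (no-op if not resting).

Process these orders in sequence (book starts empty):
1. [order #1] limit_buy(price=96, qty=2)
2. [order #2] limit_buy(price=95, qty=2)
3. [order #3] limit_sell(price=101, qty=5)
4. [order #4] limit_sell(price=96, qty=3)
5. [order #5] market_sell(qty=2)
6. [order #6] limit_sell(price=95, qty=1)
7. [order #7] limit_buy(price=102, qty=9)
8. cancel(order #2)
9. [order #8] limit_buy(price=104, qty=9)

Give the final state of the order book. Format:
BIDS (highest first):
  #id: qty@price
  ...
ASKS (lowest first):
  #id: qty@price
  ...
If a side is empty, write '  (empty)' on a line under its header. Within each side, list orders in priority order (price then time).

Answer: BIDS (highest first):
  #8: 9@104
  #7: 2@102
ASKS (lowest first):
  (empty)

Derivation:
After op 1 [order #1] limit_buy(price=96, qty=2): fills=none; bids=[#1:2@96] asks=[-]
After op 2 [order #2] limit_buy(price=95, qty=2): fills=none; bids=[#1:2@96 #2:2@95] asks=[-]
After op 3 [order #3] limit_sell(price=101, qty=5): fills=none; bids=[#1:2@96 #2:2@95] asks=[#3:5@101]
After op 4 [order #4] limit_sell(price=96, qty=3): fills=#1x#4:2@96; bids=[#2:2@95] asks=[#4:1@96 #3:5@101]
After op 5 [order #5] market_sell(qty=2): fills=#2x#5:2@95; bids=[-] asks=[#4:1@96 #3:5@101]
After op 6 [order #6] limit_sell(price=95, qty=1): fills=none; bids=[-] asks=[#6:1@95 #4:1@96 #3:5@101]
After op 7 [order #7] limit_buy(price=102, qty=9): fills=#7x#6:1@95 #7x#4:1@96 #7x#3:5@101; bids=[#7:2@102] asks=[-]
After op 8 cancel(order #2): fills=none; bids=[#7:2@102] asks=[-]
After op 9 [order #8] limit_buy(price=104, qty=9): fills=none; bids=[#8:9@104 #7:2@102] asks=[-]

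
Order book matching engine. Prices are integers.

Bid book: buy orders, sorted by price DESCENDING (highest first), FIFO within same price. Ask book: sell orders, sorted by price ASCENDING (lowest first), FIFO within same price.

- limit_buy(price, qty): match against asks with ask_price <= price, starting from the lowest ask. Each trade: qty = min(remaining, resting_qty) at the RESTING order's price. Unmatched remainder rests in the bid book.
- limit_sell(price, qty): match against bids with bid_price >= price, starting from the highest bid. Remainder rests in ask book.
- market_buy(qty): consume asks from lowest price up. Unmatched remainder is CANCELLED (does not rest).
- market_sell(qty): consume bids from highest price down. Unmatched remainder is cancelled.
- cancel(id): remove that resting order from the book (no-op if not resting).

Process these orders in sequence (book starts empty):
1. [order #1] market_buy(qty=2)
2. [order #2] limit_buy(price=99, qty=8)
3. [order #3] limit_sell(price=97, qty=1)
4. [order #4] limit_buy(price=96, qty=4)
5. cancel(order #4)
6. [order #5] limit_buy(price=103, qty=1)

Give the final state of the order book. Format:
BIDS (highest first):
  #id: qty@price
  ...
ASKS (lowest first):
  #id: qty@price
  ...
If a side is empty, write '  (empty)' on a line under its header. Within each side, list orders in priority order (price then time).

Answer: BIDS (highest first):
  #5: 1@103
  #2: 7@99
ASKS (lowest first):
  (empty)

Derivation:
After op 1 [order #1] market_buy(qty=2): fills=none; bids=[-] asks=[-]
After op 2 [order #2] limit_buy(price=99, qty=8): fills=none; bids=[#2:8@99] asks=[-]
After op 3 [order #3] limit_sell(price=97, qty=1): fills=#2x#3:1@99; bids=[#2:7@99] asks=[-]
After op 4 [order #4] limit_buy(price=96, qty=4): fills=none; bids=[#2:7@99 #4:4@96] asks=[-]
After op 5 cancel(order #4): fills=none; bids=[#2:7@99] asks=[-]
After op 6 [order #5] limit_buy(price=103, qty=1): fills=none; bids=[#5:1@103 #2:7@99] asks=[-]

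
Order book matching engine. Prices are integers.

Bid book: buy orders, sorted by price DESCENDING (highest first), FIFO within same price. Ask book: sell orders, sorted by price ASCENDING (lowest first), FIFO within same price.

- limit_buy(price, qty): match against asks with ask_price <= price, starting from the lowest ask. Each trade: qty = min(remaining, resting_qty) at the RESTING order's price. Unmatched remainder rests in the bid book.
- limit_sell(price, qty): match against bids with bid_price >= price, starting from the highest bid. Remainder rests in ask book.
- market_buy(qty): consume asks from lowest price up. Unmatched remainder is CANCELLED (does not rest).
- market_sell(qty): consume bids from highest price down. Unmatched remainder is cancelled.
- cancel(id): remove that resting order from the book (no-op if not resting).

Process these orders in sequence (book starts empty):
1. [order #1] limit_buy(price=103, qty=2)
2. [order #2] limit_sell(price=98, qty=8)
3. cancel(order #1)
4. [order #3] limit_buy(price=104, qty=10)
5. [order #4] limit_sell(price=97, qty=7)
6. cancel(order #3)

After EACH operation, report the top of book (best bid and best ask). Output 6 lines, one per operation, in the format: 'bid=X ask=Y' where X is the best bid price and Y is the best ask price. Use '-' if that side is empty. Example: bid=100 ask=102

After op 1 [order #1] limit_buy(price=103, qty=2): fills=none; bids=[#1:2@103] asks=[-]
After op 2 [order #2] limit_sell(price=98, qty=8): fills=#1x#2:2@103; bids=[-] asks=[#2:6@98]
After op 3 cancel(order #1): fills=none; bids=[-] asks=[#2:6@98]
After op 4 [order #3] limit_buy(price=104, qty=10): fills=#3x#2:6@98; bids=[#3:4@104] asks=[-]
After op 5 [order #4] limit_sell(price=97, qty=7): fills=#3x#4:4@104; bids=[-] asks=[#4:3@97]
After op 6 cancel(order #3): fills=none; bids=[-] asks=[#4:3@97]

Answer: bid=103 ask=-
bid=- ask=98
bid=- ask=98
bid=104 ask=-
bid=- ask=97
bid=- ask=97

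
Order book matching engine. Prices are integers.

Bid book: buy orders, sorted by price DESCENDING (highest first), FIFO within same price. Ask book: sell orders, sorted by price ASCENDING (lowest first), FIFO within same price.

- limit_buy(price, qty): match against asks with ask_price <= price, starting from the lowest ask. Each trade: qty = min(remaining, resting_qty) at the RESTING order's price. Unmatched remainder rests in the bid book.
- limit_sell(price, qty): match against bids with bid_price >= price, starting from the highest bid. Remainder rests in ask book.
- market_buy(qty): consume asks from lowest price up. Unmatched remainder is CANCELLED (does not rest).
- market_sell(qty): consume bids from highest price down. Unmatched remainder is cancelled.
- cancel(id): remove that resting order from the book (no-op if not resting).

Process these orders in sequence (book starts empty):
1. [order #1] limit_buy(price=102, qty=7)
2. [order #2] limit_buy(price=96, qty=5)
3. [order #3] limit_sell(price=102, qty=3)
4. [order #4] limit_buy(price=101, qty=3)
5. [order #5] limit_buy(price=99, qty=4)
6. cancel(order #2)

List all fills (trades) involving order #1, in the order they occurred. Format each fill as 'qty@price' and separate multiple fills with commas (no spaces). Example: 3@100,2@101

After op 1 [order #1] limit_buy(price=102, qty=7): fills=none; bids=[#1:7@102] asks=[-]
After op 2 [order #2] limit_buy(price=96, qty=5): fills=none; bids=[#1:7@102 #2:5@96] asks=[-]
After op 3 [order #3] limit_sell(price=102, qty=3): fills=#1x#3:3@102; bids=[#1:4@102 #2:5@96] asks=[-]
After op 4 [order #4] limit_buy(price=101, qty=3): fills=none; bids=[#1:4@102 #4:3@101 #2:5@96] asks=[-]
After op 5 [order #5] limit_buy(price=99, qty=4): fills=none; bids=[#1:4@102 #4:3@101 #5:4@99 #2:5@96] asks=[-]
After op 6 cancel(order #2): fills=none; bids=[#1:4@102 #4:3@101 #5:4@99] asks=[-]

Answer: 3@102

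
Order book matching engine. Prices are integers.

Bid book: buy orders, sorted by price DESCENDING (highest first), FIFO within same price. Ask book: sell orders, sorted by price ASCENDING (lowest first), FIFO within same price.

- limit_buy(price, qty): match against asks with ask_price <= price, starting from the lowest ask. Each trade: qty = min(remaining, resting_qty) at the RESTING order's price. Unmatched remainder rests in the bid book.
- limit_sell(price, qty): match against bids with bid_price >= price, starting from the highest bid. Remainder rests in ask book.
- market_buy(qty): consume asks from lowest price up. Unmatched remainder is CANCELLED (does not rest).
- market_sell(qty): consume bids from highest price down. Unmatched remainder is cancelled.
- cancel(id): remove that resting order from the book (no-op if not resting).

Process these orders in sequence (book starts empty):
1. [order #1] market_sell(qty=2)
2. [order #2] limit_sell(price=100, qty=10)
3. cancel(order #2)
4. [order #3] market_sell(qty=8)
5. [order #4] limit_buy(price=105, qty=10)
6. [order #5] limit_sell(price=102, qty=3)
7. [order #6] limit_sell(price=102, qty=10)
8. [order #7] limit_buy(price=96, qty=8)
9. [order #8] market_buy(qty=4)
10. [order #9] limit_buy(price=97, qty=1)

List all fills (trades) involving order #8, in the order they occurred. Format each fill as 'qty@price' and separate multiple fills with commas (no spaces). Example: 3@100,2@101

Answer: 3@102

Derivation:
After op 1 [order #1] market_sell(qty=2): fills=none; bids=[-] asks=[-]
After op 2 [order #2] limit_sell(price=100, qty=10): fills=none; bids=[-] asks=[#2:10@100]
After op 3 cancel(order #2): fills=none; bids=[-] asks=[-]
After op 4 [order #3] market_sell(qty=8): fills=none; bids=[-] asks=[-]
After op 5 [order #4] limit_buy(price=105, qty=10): fills=none; bids=[#4:10@105] asks=[-]
After op 6 [order #5] limit_sell(price=102, qty=3): fills=#4x#5:3@105; bids=[#4:7@105] asks=[-]
After op 7 [order #6] limit_sell(price=102, qty=10): fills=#4x#6:7@105; bids=[-] asks=[#6:3@102]
After op 8 [order #7] limit_buy(price=96, qty=8): fills=none; bids=[#7:8@96] asks=[#6:3@102]
After op 9 [order #8] market_buy(qty=4): fills=#8x#6:3@102; bids=[#7:8@96] asks=[-]
After op 10 [order #9] limit_buy(price=97, qty=1): fills=none; bids=[#9:1@97 #7:8@96] asks=[-]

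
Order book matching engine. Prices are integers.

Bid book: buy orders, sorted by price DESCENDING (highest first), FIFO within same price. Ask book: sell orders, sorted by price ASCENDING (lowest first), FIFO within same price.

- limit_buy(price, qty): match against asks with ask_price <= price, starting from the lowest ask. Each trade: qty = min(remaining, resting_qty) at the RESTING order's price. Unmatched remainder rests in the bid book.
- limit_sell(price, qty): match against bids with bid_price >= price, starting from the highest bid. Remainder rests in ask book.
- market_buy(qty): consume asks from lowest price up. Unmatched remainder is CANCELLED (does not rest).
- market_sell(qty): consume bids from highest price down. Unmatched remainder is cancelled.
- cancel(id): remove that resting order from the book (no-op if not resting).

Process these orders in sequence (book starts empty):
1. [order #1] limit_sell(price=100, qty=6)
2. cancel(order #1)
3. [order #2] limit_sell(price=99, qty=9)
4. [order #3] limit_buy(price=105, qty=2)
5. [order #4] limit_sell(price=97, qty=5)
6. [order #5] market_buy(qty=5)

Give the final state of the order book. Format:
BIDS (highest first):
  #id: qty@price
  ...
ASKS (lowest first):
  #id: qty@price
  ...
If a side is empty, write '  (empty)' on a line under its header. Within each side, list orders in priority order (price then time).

Answer: BIDS (highest first):
  (empty)
ASKS (lowest first):
  #2: 7@99

Derivation:
After op 1 [order #1] limit_sell(price=100, qty=6): fills=none; bids=[-] asks=[#1:6@100]
After op 2 cancel(order #1): fills=none; bids=[-] asks=[-]
After op 3 [order #2] limit_sell(price=99, qty=9): fills=none; bids=[-] asks=[#2:9@99]
After op 4 [order #3] limit_buy(price=105, qty=2): fills=#3x#2:2@99; bids=[-] asks=[#2:7@99]
After op 5 [order #4] limit_sell(price=97, qty=5): fills=none; bids=[-] asks=[#4:5@97 #2:7@99]
After op 6 [order #5] market_buy(qty=5): fills=#5x#4:5@97; bids=[-] asks=[#2:7@99]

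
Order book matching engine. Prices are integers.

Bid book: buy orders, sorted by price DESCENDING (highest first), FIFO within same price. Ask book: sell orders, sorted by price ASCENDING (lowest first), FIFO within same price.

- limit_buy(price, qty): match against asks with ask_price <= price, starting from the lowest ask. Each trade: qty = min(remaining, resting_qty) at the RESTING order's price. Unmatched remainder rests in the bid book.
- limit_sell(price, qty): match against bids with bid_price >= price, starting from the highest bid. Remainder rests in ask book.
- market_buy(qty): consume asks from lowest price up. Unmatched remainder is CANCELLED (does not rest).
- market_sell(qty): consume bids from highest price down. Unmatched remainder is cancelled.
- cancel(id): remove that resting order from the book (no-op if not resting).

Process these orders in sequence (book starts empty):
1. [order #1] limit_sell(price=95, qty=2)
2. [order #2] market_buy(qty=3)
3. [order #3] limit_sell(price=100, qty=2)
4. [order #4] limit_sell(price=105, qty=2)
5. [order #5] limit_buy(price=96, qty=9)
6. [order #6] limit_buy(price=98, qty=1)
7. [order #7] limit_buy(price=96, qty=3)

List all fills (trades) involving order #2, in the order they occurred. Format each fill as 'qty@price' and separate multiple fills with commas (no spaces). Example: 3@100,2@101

Answer: 2@95

Derivation:
After op 1 [order #1] limit_sell(price=95, qty=2): fills=none; bids=[-] asks=[#1:2@95]
After op 2 [order #2] market_buy(qty=3): fills=#2x#1:2@95; bids=[-] asks=[-]
After op 3 [order #3] limit_sell(price=100, qty=2): fills=none; bids=[-] asks=[#3:2@100]
After op 4 [order #4] limit_sell(price=105, qty=2): fills=none; bids=[-] asks=[#3:2@100 #4:2@105]
After op 5 [order #5] limit_buy(price=96, qty=9): fills=none; bids=[#5:9@96] asks=[#3:2@100 #4:2@105]
After op 6 [order #6] limit_buy(price=98, qty=1): fills=none; bids=[#6:1@98 #5:9@96] asks=[#3:2@100 #4:2@105]
After op 7 [order #7] limit_buy(price=96, qty=3): fills=none; bids=[#6:1@98 #5:9@96 #7:3@96] asks=[#3:2@100 #4:2@105]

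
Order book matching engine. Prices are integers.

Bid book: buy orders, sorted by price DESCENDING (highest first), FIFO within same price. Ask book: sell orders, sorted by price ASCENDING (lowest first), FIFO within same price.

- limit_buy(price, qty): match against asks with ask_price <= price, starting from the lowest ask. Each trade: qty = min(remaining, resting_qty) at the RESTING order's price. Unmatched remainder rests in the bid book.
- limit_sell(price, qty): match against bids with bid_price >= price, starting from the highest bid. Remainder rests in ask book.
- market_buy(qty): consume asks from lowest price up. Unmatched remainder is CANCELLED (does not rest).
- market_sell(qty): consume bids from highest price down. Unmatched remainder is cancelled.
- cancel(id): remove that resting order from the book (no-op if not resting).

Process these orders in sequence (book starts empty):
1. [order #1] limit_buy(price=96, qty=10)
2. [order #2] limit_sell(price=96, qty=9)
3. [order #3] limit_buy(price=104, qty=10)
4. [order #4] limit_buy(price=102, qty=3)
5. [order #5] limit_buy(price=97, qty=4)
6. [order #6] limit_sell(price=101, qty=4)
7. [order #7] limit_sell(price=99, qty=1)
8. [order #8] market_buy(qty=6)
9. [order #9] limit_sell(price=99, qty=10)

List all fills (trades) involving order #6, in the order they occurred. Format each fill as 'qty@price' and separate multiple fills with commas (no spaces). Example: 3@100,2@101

Answer: 4@104

Derivation:
After op 1 [order #1] limit_buy(price=96, qty=10): fills=none; bids=[#1:10@96] asks=[-]
After op 2 [order #2] limit_sell(price=96, qty=9): fills=#1x#2:9@96; bids=[#1:1@96] asks=[-]
After op 3 [order #3] limit_buy(price=104, qty=10): fills=none; bids=[#3:10@104 #1:1@96] asks=[-]
After op 4 [order #4] limit_buy(price=102, qty=3): fills=none; bids=[#3:10@104 #4:3@102 #1:1@96] asks=[-]
After op 5 [order #5] limit_buy(price=97, qty=4): fills=none; bids=[#3:10@104 #4:3@102 #5:4@97 #1:1@96] asks=[-]
After op 6 [order #6] limit_sell(price=101, qty=4): fills=#3x#6:4@104; bids=[#3:6@104 #4:3@102 #5:4@97 #1:1@96] asks=[-]
After op 7 [order #7] limit_sell(price=99, qty=1): fills=#3x#7:1@104; bids=[#3:5@104 #4:3@102 #5:4@97 #1:1@96] asks=[-]
After op 8 [order #8] market_buy(qty=6): fills=none; bids=[#3:5@104 #4:3@102 #5:4@97 #1:1@96] asks=[-]
After op 9 [order #9] limit_sell(price=99, qty=10): fills=#3x#9:5@104 #4x#9:3@102; bids=[#5:4@97 #1:1@96] asks=[#9:2@99]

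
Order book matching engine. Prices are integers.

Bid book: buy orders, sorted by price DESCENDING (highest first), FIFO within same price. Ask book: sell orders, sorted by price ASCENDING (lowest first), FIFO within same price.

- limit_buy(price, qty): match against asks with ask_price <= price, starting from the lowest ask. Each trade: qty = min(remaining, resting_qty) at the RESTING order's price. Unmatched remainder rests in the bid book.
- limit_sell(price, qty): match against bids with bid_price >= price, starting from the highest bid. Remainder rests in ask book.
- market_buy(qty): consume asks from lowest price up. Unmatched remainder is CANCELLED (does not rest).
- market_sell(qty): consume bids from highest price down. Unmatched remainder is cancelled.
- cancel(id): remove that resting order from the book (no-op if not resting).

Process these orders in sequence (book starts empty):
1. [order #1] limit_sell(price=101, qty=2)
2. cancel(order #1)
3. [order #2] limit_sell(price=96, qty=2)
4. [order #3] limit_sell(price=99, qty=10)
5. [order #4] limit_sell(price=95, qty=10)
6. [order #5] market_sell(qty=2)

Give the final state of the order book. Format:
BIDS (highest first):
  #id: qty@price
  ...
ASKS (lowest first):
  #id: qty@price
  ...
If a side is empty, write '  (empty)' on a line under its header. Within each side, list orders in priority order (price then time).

After op 1 [order #1] limit_sell(price=101, qty=2): fills=none; bids=[-] asks=[#1:2@101]
After op 2 cancel(order #1): fills=none; bids=[-] asks=[-]
After op 3 [order #2] limit_sell(price=96, qty=2): fills=none; bids=[-] asks=[#2:2@96]
After op 4 [order #3] limit_sell(price=99, qty=10): fills=none; bids=[-] asks=[#2:2@96 #3:10@99]
After op 5 [order #4] limit_sell(price=95, qty=10): fills=none; bids=[-] asks=[#4:10@95 #2:2@96 #3:10@99]
After op 6 [order #5] market_sell(qty=2): fills=none; bids=[-] asks=[#4:10@95 #2:2@96 #3:10@99]

Answer: BIDS (highest first):
  (empty)
ASKS (lowest first):
  #4: 10@95
  #2: 2@96
  #3: 10@99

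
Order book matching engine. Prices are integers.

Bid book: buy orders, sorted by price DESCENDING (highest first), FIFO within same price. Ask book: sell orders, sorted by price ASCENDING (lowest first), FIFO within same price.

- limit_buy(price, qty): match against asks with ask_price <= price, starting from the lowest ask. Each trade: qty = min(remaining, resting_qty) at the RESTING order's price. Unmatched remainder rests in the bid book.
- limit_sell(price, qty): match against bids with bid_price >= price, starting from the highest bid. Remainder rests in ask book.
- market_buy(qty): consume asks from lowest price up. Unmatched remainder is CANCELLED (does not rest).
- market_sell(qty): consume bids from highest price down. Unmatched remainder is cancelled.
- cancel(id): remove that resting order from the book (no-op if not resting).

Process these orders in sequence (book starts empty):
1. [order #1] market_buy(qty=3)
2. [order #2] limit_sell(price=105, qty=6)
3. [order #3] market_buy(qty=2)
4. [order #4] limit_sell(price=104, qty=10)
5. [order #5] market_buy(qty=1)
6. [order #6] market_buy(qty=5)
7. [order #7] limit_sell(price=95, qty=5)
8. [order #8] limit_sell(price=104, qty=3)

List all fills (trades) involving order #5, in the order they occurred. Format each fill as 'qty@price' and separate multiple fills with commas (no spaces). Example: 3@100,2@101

After op 1 [order #1] market_buy(qty=3): fills=none; bids=[-] asks=[-]
After op 2 [order #2] limit_sell(price=105, qty=6): fills=none; bids=[-] asks=[#2:6@105]
After op 3 [order #3] market_buy(qty=2): fills=#3x#2:2@105; bids=[-] asks=[#2:4@105]
After op 4 [order #4] limit_sell(price=104, qty=10): fills=none; bids=[-] asks=[#4:10@104 #2:4@105]
After op 5 [order #5] market_buy(qty=1): fills=#5x#4:1@104; bids=[-] asks=[#4:9@104 #2:4@105]
After op 6 [order #6] market_buy(qty=5): fills=#6x#4:5@104; bids=[-] asks=[#4:4@104 #2:4@105]
After op 7 [order #7] limit_sell(price=95, qty=5): fills=none; bids=[-] asks=[#7:5@95 #4:4@104 #2:4@105]
After op 8 [order #8] limit_sell(price=104, qty=3): fills=none; bids=[-] asks=[#7:5@95 #4:4@104 #8:3@104 #2:4@105]

Answer: 1@104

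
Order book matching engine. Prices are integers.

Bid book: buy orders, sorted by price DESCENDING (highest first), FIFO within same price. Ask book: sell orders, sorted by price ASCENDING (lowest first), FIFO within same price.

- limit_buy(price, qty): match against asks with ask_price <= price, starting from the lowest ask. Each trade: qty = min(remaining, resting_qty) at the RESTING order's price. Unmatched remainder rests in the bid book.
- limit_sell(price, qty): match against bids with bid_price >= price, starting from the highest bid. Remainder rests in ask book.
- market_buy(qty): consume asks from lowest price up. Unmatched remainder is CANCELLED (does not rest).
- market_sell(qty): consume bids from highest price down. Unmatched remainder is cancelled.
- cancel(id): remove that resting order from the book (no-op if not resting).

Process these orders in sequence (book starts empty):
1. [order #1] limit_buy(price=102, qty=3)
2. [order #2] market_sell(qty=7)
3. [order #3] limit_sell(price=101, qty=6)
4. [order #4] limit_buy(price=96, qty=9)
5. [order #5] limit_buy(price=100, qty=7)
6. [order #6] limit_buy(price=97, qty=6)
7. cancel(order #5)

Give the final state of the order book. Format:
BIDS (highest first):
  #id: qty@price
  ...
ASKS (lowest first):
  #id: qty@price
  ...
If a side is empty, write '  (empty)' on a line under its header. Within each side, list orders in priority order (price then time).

After op 1 [order #1] limit_buy(price=102, qty=3): fills=none; bids=[#1:3@102] asks=[-]
After op 2 [order #2] market_sell(qty=7): fills=#1x#2:3@102; bids=[-] asks=[-]
After op 3 [order #3] limit_sell(price=101, qty=6): fills=none; bids=[-] asks=[#3:6@101]
After op 4 [order #4] limit_buy(price=96, qty=9): fills=none; bids=[#4:9@96] asks=[#3:6@101]
After op 5 [order #5] limit_buy(price=100, qty=7): fills=none; bids=[#5:7@100 #4:9@96] asks=[#3:6@101]
After op 6 [order #6] limit_buy(price=97, qty=6): fills=none; bids=[#5:7@100 #6:6@97 #4:9@96] asks=[#3:6@101]
After op 7 cancel(order #5): fills=none; bids=[#6:6@97 #4:9@96] asks=[#3:6@101]

Answer: BIDS (highest first):
  #6: 6@97
  #4: 9@96
ASKS (lowest first):
  #3: 6@101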